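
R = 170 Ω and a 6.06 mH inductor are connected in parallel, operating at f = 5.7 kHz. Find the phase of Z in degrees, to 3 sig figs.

38.1°

ω = 2πf = 35810 rad/s
X_L = ωL = 217 Ω
Parallel: admittances add. Y = 1/R + 1/(jωL)
Y = (0.00588 − j0.00461) S
|Y| = 0.00747 S → |Z| = 1/|Y| = 134 Ω, ∠Z = −∠Y = 38.1°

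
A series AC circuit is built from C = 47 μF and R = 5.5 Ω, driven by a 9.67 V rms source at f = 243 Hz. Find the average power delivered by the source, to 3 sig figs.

2.29 W

ω = 2πf = 1527 rad/s
X_C = 1/(ωC) = 13.9 Ω
Z = 5.50 − j13.9 Ω
|Z| = √(5.50² + 13.9²) = 15.0 Ω
∠Z = arctan(-13.9/5.50) = -68.5°
I = V/|Z| = 645 mA
P = VI cos φ = 9.67 × 0.645 × cos(-68.5°) = 2.29 W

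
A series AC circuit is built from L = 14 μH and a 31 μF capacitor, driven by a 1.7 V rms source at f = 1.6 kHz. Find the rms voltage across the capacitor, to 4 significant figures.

1.778 V

ω = 2πf = 10050 rad/s
X_L = ωL = 0.1407 Ω
X_C = 1/(ωC) = 3.209 Ω
Net reactance X = X_L − X_C = -3.068 Ω
Z = − j3.068 Ω
|Z| = √(0² + 3.068²) = 3.068 Ω
I = V/|Z| = 554.1 mA
V_C = I·|Z_C| = 0.5541 × 3.209 = 1.778 V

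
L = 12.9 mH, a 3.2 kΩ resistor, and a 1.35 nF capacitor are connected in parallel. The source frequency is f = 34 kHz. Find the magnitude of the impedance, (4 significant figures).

ω = 2πf = 213600 rad/s
X_L = ωL = 2756 Ω
X_C = 1/(ωC) = 3467 Ω
Parallel: admittances add. Y = 1/R + 1/(jωL) + jωC
Y = (0.0003125 − j7.447e-05) S
|Y| = 0.0003213 S → |Z| = 1/|Y| = 3113 Ω, ∠Z = −∠Y = 13.40°

3113 Ω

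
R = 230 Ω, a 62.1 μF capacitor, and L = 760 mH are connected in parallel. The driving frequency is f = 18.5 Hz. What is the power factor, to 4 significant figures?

ω = 2πf = 116.2 rad/s
X_L = ωL = 88.34 Ω
X_C = 1/(ωC) = 138.5 Ω
Parallel: admittances add. Y = 1/R + 1/(jωL) + jωC
Y = (0.004348 − j0.004101) S
|Y| = 0.005977 S → |Z| = 1/|Y| = 167.3 Ω, ∠Z = −∠Y = 43.33°
cos φ = cos(43.33°) = 0.7274

0.7274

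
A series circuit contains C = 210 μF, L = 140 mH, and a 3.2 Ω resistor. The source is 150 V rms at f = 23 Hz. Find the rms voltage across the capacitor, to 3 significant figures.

377 V

ω = 2πf = 144.5 rad/s
X_L = ωL = 20.2 Ω
X_C = 1/(ωC) = 33.0 Ω
Net reactance X = X_L − X_C = -12.7 Ω
Z = 3.20 − j12.7 Ω
|Z| = √(3.20² + 12.7²) = 13.1 Ω
I = V/|Z| = 11.4 A
V_C = I·|Z_C| = 11.4 × 33.0 = 377 V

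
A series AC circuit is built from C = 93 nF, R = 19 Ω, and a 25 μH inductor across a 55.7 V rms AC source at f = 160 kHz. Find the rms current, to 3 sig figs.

2.33 A

ω = 2πf = 1.005e+06 rad/s
X_L = ωL = 25.1 Ω
X_C = 1/(ωC) = 10.7 Ω
Net reactance X = X_L − X_C = 14.4 Ω
Z = 19.0 + j14.4 Ω
|Z| = √(19.0² + 14.4²) = 23.9 Ω
I = V/|Z| = 55.7/23.9 = 2.33 A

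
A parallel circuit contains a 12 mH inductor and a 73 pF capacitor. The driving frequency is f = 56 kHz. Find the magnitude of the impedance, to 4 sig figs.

ω = 2πf = 351900 rad/s
X_L = ωL = 4222 Ω
X_C = 1/(ωC) = 38930 Ω
Parallel: admittances add. Y = 1/(jωL) + jωC
Y = (0 − j0.0002112) S
|Y| = 0.0002112 S → |Z| = 1/|Y| = 4736 Ω, ∠Z = −∠Y = 90.00°

4736 Ω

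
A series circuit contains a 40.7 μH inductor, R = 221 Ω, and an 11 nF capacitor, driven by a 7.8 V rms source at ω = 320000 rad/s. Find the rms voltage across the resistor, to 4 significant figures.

X_L = ωL = 13.02 Ω
X_C = 1/(ωC) = 284.1 Ω
Net reactance X = X_L − X_C = -271.1 Ω
Z = 221.0 − j271.1 Ω
|Z| = √(221.0² + 271.1²) = 349.7 Ω
I = V/|Z| = 22.30 mA
V_R = I·|Z_R| = 0.02230 × 221.0 = 4.929 V

4.929 V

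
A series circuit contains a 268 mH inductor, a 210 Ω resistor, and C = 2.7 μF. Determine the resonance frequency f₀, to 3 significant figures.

ω₀ = 1/√(LC) = 1/√(0.268 × 2.7e-06) = 1176 rad/s
f₀ = ω₀/(2π) = 187 Hz

187 Hz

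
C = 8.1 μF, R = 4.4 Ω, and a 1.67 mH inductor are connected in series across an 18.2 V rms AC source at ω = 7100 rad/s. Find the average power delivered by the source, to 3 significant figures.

X_L = ωL = 11.9 Ω
X_C = 1/(ωC) = 17.4 Ω
Net reactance X = X_L − X_C = -5.53 Ω
Z = 4.40 − j5.53 Ω
|Z| = √(4.40² + 5.53²) = 7.07 Ω
∠Z = arctan(-5.53/4.40) = -51.5°
I = V/|Z| = 2.58 A
P = VI cos φ = 18.2 × 2.58 × cos(-51.5°) = 29.2 W

29.2 W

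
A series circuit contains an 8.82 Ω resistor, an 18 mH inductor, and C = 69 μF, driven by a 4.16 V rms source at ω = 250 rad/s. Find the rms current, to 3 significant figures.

76.8 mA

X_L = ωL = 4.50 Ω
X_C = 1/(ωC) = 58.0 Ω
Net reactance X = X_L − X_C = -53.5 Ω
Z = 8.82 − j53.5 Ω
|Z| = √(8.82² + 53.5²) = 54.2 Ω
I = V/|Z| = 4.16/54.2 = 76.8 mA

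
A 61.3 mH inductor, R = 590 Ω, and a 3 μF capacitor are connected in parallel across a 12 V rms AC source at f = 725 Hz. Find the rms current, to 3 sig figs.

123 mA

ω = 2πf = 4555 rad/s
X_L = ωL = 279 Ω
X_C = 1/(ωC) = 73.2 Ω
Parallel: admittances add. Y = 1/R + 1/(jωL) + jωC
Y = (0.00169 + j0.0101) S
|Y| = 0.0102 S → |Z| = 1/|Y| = 97.8 Ω, ∠Z = −∠Y = -80.5°
I = V/|Z| = 12/97.8 = 123 mA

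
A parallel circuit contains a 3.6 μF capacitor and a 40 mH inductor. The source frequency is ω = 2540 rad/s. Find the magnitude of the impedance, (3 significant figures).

X_L = ωL = 102 Ω
X_C = 1/(ωC) = 109 Ω
Parallel: admittances add. Y = 1/(jωL) + jωC
Y = (0 − j0.000699) S
|Y| = 0.000699 S → |Z| = 1/|Y| = 1430 Ω, ∠Z = −∠Y = 90.0°

1430 Ω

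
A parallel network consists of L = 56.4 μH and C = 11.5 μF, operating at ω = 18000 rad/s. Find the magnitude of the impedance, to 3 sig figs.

X_L = ωL = 1.02 Ω
X_C = 1/(ωC) = 4.83 Ω
Parallel: admittances add. Y = 1/(jωL) + jωC
Y = (0 − j0.778) S
|Y| = 0.778 S → |Z| = 1/|Y| = 1.29 Ω, ∠Z = −∠Y = 90.0°

1.29 Ω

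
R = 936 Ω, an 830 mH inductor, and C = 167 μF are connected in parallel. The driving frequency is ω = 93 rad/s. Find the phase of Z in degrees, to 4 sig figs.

X_L = ωL = 77.19 Ω
X_C = 1/(ωC) = 64.39 Ω
Parallel: admittances add. Y = 1/R + 1/(jωL) + jωC
Y = (0.001068 + j0.002576) S
|Y| = 0.002789 S → |Z| = 1/|Y| = 358.6 Ω, ∠Z = −∠Y = -67.47°

-67.47°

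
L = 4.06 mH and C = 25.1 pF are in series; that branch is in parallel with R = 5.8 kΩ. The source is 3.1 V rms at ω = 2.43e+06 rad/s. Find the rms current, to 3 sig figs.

715 μA

X_L = ωL = 9870 Ω
X_C = 1/(ωC) = 16400 Ω
Branch 1: Z₁ = R = 5800 Ω
Branch 2 (series LC): Z₂ = j(X_L − X_C) = −j6530 Ω
Parallel: Z = Z₁Z₂/(Z₁+Z₂), |Z| = 4340 Ω, ∠Z = -41.6°
I = V/|Z| = 3.1/4340 = 715 μA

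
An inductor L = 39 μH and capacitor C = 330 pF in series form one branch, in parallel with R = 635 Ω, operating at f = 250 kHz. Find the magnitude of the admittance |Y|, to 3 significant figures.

1.66 mS

ω = 2πf = 1.571e+06 rad/s
X_L = ωL = 61.3 Ω
X_C = 1/(ωC) = 1930 Ω
Branch 1: Z₁ = R = 635 Ω
Branch 2 (series LC): Z₂ = j(X_L − X_C) = −j1870 Ω
Parallel: Z = Z₁Z₂/(Z₁+Z₂), |Z| = 601 Ω, ∠Z = -18.8°
|Y| = 1/|Z| = 1.66 mS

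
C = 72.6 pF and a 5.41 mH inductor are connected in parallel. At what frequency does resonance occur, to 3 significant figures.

254 kHz

ω₀ = 1/√(LC) = 1/√(0.00541 × 7.26e-11) = 1.596e+06 rad/s
f₀ = ω₀/(2π) = 254 kHz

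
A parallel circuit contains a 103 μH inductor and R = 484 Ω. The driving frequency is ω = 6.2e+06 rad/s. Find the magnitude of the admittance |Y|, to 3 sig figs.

2.59 mS

X_L = ωL = 639 Ω
Parallel: admittances add. Y = 1/R + 1/(jωL)
Y = (0.00207 − j0.00157) S
|Y| = 0.00259 S → |Z| = 1/|Y| = 386 Ω, ∠Z = −∠Y = 37.2°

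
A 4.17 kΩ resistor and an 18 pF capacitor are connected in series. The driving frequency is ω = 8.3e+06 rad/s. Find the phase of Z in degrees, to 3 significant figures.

-58.1°

X_C = 1/(ωC) = 6690 Ω
Z = 4170 − j6690 Ω
|Z| = √(4170² + 6690²) = 7890 Ω
∠Z = arctan(-6690/4170) = -58.1°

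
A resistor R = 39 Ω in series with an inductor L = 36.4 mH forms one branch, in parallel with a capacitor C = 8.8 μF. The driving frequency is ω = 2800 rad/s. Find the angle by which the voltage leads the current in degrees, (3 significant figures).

-78.5°

X_L = ωL = 102 Ω
X_C = 1/(ωC) = 40.6 Ω
Branch 1 (R+jX_L): Z₁ = 39.0 + j102 Ω, |Z₁| = 109 Ω
Branch 2 (−jX_C): Z₂ = −j40.6 Ω
Parallel: Z = Z₁Z₂/(Z₁+Z₂), |Z| = 60.9 Ω, ∠Z = -78.5°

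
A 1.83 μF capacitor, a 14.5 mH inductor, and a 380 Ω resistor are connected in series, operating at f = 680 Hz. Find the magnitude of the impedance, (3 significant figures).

386 Ω

ω = 2πf = 4273 rad/s
X_L = ωL = 62.0 Ω
X_C = 1/(ωC) = 128 Ω
Net reactance X = X_L − X_C = -65.9 Ω
Z = 380 − j65.9 Ω
|Z| = √(380² + 65.9²) = 386 Ω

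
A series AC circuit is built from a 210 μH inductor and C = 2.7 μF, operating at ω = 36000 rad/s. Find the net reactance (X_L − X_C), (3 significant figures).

-2.73 Ω

X_L = ωL = 7.56 Ω
X_C = 1/(ωC) = 10.3 Ω
X = 7.56 − 10.3 = -2.73 Ω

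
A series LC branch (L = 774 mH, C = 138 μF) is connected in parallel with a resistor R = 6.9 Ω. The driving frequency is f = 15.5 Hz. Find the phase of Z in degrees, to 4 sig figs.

81.97°

ω = 2πf = 97.39 rad/s
X_L = ωL = 75.38 Ω
X_C = 1/(ωC) = 74.41 Ω
Branch 1: Z₁ = R = 6.900 Ω
Branch 2 (series LC): Z₂ = j(X_L − X_C) = j0.9731 Ω
Parallel: Z = Z₁Z₂/(Z₁+Z₂), |Z| = 0.9636 Ω, ∠Z = 81.97°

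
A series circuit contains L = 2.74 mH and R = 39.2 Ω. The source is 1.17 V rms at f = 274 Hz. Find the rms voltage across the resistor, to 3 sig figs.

1.16 V

ω = 2πf = 1722 rad/s
X_L = ωL = 4.72 Ω
Z = 39.2 + j4.72 Ω
|Z| = √(39.2² + 4.72²) = 39.5 Ω
I = V/|Z| = 29.6 mA
V_R = I·|Z_R| = 0.0296 × 39.2 = 1.16 V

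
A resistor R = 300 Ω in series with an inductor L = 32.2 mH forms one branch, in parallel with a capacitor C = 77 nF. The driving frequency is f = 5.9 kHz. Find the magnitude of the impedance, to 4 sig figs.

481.7 Ω

ω = 2πf = 37070 rad/s
X_L = ωL = 1194 Ω
X_C = 1/(ωC) = 350.3 Ω
Branch 1 (R+jX_L): Z₁ = 300.0 + j1194 Ω, |Z₁| = 1231 Ω
Branch 2 (−jX_C): Z₂ = −j350.3 Ω
Parallel: Z = Z₁Z₂/(Z₁+Z₂), |Z| = 481.7 Ω, ∠Z = -84.53°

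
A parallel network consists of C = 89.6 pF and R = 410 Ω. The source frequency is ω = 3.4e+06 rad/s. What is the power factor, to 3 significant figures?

X_C = 1/(ωC) = 3280 Ω
Parallel: admittances add. Y = 1/R + jωC
Y = (0.00244 + j0.000305) S
|Y| = 0.00246 S → |Z| = 1/|Y| = 407 Ω, ∠Z = −∠Y = -7.12°
cos φ = cos(-7.12°) = 0.992

0.992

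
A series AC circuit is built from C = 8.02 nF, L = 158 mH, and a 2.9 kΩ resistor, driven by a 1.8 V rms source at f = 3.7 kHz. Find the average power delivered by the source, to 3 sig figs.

834 μW

ω = 2πf = 23250 rad/s
X_L = ωL = 3670 Ω
X_C = 1/(ωC) = 5360 Ω
Net reactance X = X_L − X_C = -1690 Ω
Z = 2900 − j1690 Ω
|Z| = √(2900² + 1690²) = 3360 Ω
∠Z = arctan(-1690/2900) = -30.2°
I = V/|Z| = 536 μA
P = VI cos φ = 1.8 × 0.000536 × cos(-30.2°) = 834 μW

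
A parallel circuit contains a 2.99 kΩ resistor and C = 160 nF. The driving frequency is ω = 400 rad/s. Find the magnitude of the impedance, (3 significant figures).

X_C = 1/(ωC) = 15600 Ω
Parallel: admittances add. Y = 1/R + jωC
Y = (0.000334 + j6.4e-05) S
|Y| = 0.000341 S → |Z| = 1/|Y| = 2940 Ω, ∠Z = −∠Y = -10.8°

2940 Ω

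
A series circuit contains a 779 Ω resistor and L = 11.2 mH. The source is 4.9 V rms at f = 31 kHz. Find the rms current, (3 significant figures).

ω = 2πf = 194800 rad/s
X_L = ωL = 2180 Ω
Z = 779 + j2180 Ω
|Z| = √(779² + 2180²) = 2320 Ω
I = V/|Z| = 4.9/2320 = 2.12 mA

2.12 mA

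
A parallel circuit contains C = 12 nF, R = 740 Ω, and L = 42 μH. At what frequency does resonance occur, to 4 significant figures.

ω₀ = 1/√(LC) = 1/√(4.2e-05 × 1.2e-08) = 1.409e+06 rad/s
f₀ = ω₀/(2π) = 224.2 kHz

224.2 kHz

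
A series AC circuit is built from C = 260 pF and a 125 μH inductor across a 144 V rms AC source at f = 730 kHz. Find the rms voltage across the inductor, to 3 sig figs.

ω = 2πf = 4.587e+06 rad/s
X_L = ωL = 573 Ω
X_C = 1/(ωC) = 839 Ω
Net reactance X = X_L − X_C = -265 Ω
Z = − j265 Ω
|Z| = √(0² + 265²) = 265 Ω
I = V/|Z| = 543 mA
V_L = I·|Z_L| = 0.543 × 573 = 311 V

311 V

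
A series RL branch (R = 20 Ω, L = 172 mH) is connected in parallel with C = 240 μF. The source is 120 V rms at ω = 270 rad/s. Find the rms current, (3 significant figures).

5.67 A

X_L = ωL = 46.4 Ω
X_C = 1/(ωC) = 15.4 Ω
Branch 1 (R+jX_L): Z₁ = 20.0 + j46.4 Ω, |Z₁| = 50.6 Ω
Branch 2 (−jX_C): Z₂ = −j15.4 Ω
Parallel: Z = Z₁Z₂/(Z₁+Z₂), |Z| = 21.1 Ω, ∠Z = -80.5°
I = V/|Z| = 120/21.1 = 5.67 A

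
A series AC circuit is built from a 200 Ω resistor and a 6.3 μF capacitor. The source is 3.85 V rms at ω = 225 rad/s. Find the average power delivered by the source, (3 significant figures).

5.51 mW

X_C = 1/(ωC) = 705 Ω
Z = 200 − j705 Ω
|Z| = √(200² + 705²) = 733 Ω
∠Z = arctan(-705/200) = -74.2°
I = V/|Z| = 5.25 mA
P = VI cos φ = 3.85 × 0.00525 × cos(-74.2°) = 5.51 mW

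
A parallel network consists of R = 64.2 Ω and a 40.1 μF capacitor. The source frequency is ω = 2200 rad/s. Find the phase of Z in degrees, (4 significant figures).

-79.99°

X_C = 1/(ωC) = 11.34 Ω
Parallel: admittances add. Y = 1/R + jωC
Y = (0.01558 + j0.08822) S
|Y| = 0.08958 S → |Z| = 1/|Y| = 11.16 Ω, ∠Z = −∠Y = -79.99°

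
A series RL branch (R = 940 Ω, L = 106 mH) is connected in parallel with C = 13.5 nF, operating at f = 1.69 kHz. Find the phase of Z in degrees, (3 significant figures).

ω = 2πf = 10620 rad/s
X_L = ωL = 1130 Ω
X_C = 1/(ωC) = 6980 Ω
Branch 1 (R+jX_L): Z₁ = 940 + j1130 Ω, |Z₁| = 1470 Ω
Branch 2 (−jX_C): Z₂ = −j6980 Ω
Parallel: Z = Z₁Z₂/(Z₁+Z₂), |Z| = 1730 Ω, ∠Z = 41.0°

41.0°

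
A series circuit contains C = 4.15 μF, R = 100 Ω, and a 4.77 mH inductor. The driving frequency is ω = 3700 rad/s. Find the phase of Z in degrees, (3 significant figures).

X_L = ωL = 17.6 Ω
X_C = 1/(ωC) = 65.1 Ω
Net reactance X = X_L − X_C = -47.5 Ω
Z = 100 − j47.5 Ω
|Z| = √(100² + 47.5²) = 111 Ω
∠Z = arctan(-47.5/100) = -25.4°

-25.4°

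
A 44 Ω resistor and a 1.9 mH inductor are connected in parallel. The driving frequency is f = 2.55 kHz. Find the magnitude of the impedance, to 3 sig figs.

ω = 2πf = 16020 rad/s
X_L = ωL = 30.4 Ω
Parallel: admittances add. Y = 1/R + 1/(jωL)
Y = (0.0227 − j0.0328) S
|Y| = 0.0399 S → |Z| = 1/|Y| = 25.0 Ω, ∠Z = −∠Y = 55.3°

25.0 Ω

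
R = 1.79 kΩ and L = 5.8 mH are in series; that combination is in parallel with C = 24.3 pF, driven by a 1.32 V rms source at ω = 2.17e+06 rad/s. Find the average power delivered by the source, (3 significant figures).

19.3 μW

X_L = ωL = 12600 Ω
X_C = 1/(ωC) = 19000 Ω
Branch 1 (R+jX_L): Z₁ = 1790 + j12600 Ω, |Z₁| = 12700 Ω
Branch 2 (−jX_C): Z₂ = −j19000 Ω
Parallel: Z = Z₁Z₂/(Z₁+Z₂), |Z| = 36400 Ω, ∠Z = 66.2°
I = V/|Z| = 36.3 μA
P = VI cos φ = 1.32 × 3.63e-05 × cos(66.2°) = 19.3 μW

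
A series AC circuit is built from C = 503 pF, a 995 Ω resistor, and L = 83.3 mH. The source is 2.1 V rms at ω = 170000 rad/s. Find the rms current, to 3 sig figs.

790 μA

X_L = ωL = 14200 Ω
X_C = 1/(ωC) = 11700 Ω
Net reactance X = X_L − X_C = 2470 Ω
Z = 995 + j2470 Ω
|Z| = √(995² + 2470²) = 2660 Ω
I = V/|Z| = 2.1/2660 = 790 μA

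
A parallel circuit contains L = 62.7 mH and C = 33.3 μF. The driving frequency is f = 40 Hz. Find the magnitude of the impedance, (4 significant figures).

ω = 2πf = 251.3 rad/s
X_L = ωL = 15.76 Ω
X_C = 1/(ωC) = 119.5 Ω
Parallel: admittances add. Y = 1/(jωL) + jωC
Y = (0 − j0.05509) S
|Y| = 0.05509 S → |Z| = 1/|Y| = 18.15 Ω, ∠Z = −∠Y = 90.00°

18.15 Ω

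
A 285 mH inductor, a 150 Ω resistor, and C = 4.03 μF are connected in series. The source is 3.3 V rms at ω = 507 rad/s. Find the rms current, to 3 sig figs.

X_L = ωL = 144 Ω
X_C = 1/(ωC) = 489 Ω
Net reactance X = X_L − X_C = -345 Ω
Z = 150 − j345 Ω
|Z| = √(150² + 345²) = 376 Ω
I = V/|Z| = 3.3/376 = 8.77 mA

8.77 mA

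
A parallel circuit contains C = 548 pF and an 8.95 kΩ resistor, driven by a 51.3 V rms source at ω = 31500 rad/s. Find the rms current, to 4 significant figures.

5.800 mA

X_C = 1/(ωC) = 57930 Ω
Parallel: admittances add. Y = 1/R + jωC
Y = (0.0001117 + j1.726e-05) S
|Y| = 0.0001131 S → |Z| = 1/|Y| = 8845 Ω, ∠Z = −∠Y = -8.782°
I = V/|Z| = 51.3/8845 = 5.800 mA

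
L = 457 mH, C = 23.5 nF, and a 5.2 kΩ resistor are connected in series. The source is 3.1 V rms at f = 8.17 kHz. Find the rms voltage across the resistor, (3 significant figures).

0.694 V

ω = 2πf = 51330 rad/s
X_L = ωL = 23500 Ω
X_C = 1/(ωC) = 829 Ω
Net reactance X = X_L − X_C = 22600 Ω
Z = 5200 + j22600 Ω
|Z| = √(5200² + 22600²) = 23200 Ω
I = V/|Z| = 134 μA
V_R = I·|Z_R| = 0.000134 × 5200 = 0.694 V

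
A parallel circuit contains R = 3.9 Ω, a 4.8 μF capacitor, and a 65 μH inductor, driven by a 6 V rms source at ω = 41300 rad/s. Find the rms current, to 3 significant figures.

1.86 A

X_L = ωL = 2.68 Ω
X_C = 1/(ωC) = 5.04 Ω
Parallel: admittances add. Y = 1/R + 1/(jωL) + jωC
Y = (0.256 − j0.174) S
|Y| = 0.310 S → |Z| = 1/|Y| = 3.23 Ω, ∠Z = −∠Y = 34.2°
I = V/|Z| = 6/3.23 = 1.86 A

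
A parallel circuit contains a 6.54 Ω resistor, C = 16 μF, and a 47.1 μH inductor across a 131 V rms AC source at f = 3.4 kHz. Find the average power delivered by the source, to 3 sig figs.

2.62 kW

ω = 2πf = 21360 rad/s
X_L = ωL = 1.01 Ω
X_C = 1/(ωC) = 2.93 Ω
Parallel: admittances add. Y = 1/R + 1/(jωL) + jωC
Y = (0.153 − j0.652) S
|Y| = 0.670 S → |Z| = 1/|Y| = 1.49 Ω, ∠Z = −∠Y = 76.8°
I = V/|Z| = 87.7 A
P = VI cos φ = 131 × 87.7 × cos(76.8°) = 2.62 kW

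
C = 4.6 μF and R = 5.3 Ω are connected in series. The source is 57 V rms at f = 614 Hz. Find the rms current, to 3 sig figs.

ω = 2πf = 3858 rad/s
X_C = 1/(ωC) = 56.4 Ω
Z = 5.30 − j56.4 Ω
|Z| = √(5.30² + 56.4²) = 56.6 Ω
I = V/|Z| = 57/56.6 = 1.01 A

1.01 A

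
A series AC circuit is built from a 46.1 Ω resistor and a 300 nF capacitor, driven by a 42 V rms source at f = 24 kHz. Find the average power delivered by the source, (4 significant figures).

ω = 2πf = 150800 rad/s
X_C = 1/(ωC) = 22.10 Ω
Z = 46.10 − j22.10 Ω
|Z| = √(46.10² + 22.10²) = 51.13 Ω
∠Z = arctan(-22.10/46.10) = -25.62°
I = V/|Z| = 821.5 mA
P = VI cos φ = 42 × 0.8215 × cos(-25.62°) = 31.11 W

31.11 W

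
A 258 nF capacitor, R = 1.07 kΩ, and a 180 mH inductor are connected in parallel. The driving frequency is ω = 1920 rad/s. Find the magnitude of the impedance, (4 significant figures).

388.5 Ω

X_L = ωL = 345.6 Ω
X_C = 1/(ωC) = 2019 Ω
Parallel: admittances add. Y = 1/R + 1/(jωL) + jωC
Y = (0.0009346 − j0.002398) S
|Y| = 0.002574 S → |Z| = 1/|Y| = 388.5 Ω, ∠Z = −∠Y = 68.71°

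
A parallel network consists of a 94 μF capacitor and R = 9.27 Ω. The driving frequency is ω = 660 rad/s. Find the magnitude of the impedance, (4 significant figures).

X_C = 1/(ωC) = 16.12 Ω
Parallel: admittances add. Y = 1/R + jωC
Y = (0.1079 + j0.06204) S
|Y| = 0.1244 S → |Z| = 1/|Y| = 8.036 Ω, ∠Z = −∠Y = -29.90°

8.036 Ω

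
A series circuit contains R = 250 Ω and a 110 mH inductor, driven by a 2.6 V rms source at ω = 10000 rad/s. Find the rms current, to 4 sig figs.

X_L = ωL = 1100 Ω
Z = 250.0 + j1100 Ω
|Z| = √(250.0² + 1100²) = 1128 Ω
I = V/|Z| = 2.6/1128 = 2.305 mA

2.305 mA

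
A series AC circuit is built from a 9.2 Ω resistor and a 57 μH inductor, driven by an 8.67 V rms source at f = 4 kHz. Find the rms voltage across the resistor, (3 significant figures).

8.57 V

ω = 2πf = 25130 rad/s
X_L = ωL = 1.43 Ω
Z = 9.20 + j1.43 Ω
|Z| = √(9.20² + 1.43²) = 9.31 Ω
I = V/|Z| = 931 mA
V_R = I·|Z_R| = 0.931 × 9.20 = 8.57 V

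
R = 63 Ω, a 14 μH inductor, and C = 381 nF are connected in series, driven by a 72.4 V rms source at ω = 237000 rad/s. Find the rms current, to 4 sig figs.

X_L = ωL = 3.318 Ω
X_C = 1/(ωC) = 11.07 Ω
Net reactance X = X_L − X_C = -7.757 Ω
Z = 63.00 − j7.757 Ω
|Z| = √(63.00² + 7.757²) = 63.48 Ω
I = V/|Z| = 72.4/63.48 = 1.141 A

1.141 A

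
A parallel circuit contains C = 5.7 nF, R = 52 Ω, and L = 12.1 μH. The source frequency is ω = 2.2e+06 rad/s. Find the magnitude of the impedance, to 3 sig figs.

X_L = ωL = 26.6 Ω
X_C = 1/(ωC) = 79.7 Ω
Parallel: admittances add. Y = 1/R + 1/(jωL) + jωC
Y = (0.0192 − j0.0250) S
|Y| = 0.0316 S → |Z| = 1/|Y| = 31.7 Ω, ∠Z = −∠Y = 52.5°

31.7 Ω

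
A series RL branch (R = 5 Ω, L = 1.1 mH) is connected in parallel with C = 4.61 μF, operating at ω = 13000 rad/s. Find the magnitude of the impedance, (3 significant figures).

X_L = ωL = 14.3 Ω
X_C = 1/(ωC) = 16.7 Ω
Branch 1 (R+jX_L): Z₁ = 5.00 + j14.3 Ω, |Z₁| = 15.1 Ω
Branch 2 (−jX_C): Z₂ = −j16.7 Ω
Parallel: Z = Z₁Z₂/(Z₁+Z₂), |Z| = 45.6 Ω, ∠Z = 6.24°

45.6 Ω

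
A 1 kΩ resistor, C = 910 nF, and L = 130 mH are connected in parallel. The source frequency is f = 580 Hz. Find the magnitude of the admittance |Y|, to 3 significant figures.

ω = 2πf = 3644 rad/s
X_L = ωL = 474 Ω
X_C = 1/(ωC) = 302 Ω
Parallel: admittances add. Y = 1/R + 1/(jωL) + jωC
Y = (0.00100 + j0.00121) S
|Y| = 0.00157 S → |Z| = 1/|Y| = 638 Ω, ∠Z = −∠Y = -50.3°

1.57 mS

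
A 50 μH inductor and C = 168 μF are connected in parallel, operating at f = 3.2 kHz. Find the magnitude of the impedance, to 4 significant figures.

ω = 2πf = 20110 rad/s
X_L = ωL = 1.005 Ω
X_C = 1/(ωC) = 0.2960 Ω
Parallel: admittances add. Y = 1/(jωL) + jωC
Y = (0 + j2.383) S
|Y| = 2.383 S → |Z| = 1/|Y| = 0.4196 Ω, ∠Z = −∠Y = -90.00°

0.4196 Ω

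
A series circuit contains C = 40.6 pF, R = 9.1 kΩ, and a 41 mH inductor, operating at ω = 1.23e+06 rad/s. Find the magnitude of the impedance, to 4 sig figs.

X_L = ωL = 50430 Ω
X_C = 1/(ωC) = 20020 Ω
Net reactance X = X_L − X_C = 30410 Ω
Z = 9100 + j30410 Ω
|Z| = √(9100² + 30410²) = 31740 Ω

31740 Ω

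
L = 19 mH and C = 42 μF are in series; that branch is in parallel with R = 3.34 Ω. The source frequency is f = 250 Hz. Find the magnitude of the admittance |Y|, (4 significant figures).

307.0 mS

ω = 2πf = 1571 rad/s
X_L = ωL = 29.85 Ω
X_C = 1/(ωC) = 15.16 Ω
Branch 1: Z₁ = R = 3.340 Ω
Branch 2 (series LC): Z₂ = j(X_L − X_C) = j14.69 Ω
Parallel: Z = Z₁Z₂/(Z₁+Z₂), |Z| = 3.257 Ω, ∠Z = 12.81°
|Y| = 1/|Z| = 307.0 mS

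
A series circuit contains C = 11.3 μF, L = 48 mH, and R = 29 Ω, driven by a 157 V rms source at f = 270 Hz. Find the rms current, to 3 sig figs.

ω = 2πf = 1696 rad/s
X_L = ωL = 81.4 Ω
X_C = 1/(ωC) = 52.2 Ω
Net reactance X = X_L − X_C = 29.3 Ω
Z = 29.0 + j29.3 Ω
|Z| = √(29.0² + 29.3²) = 41.2 Ω
I = V/|Z| = 157/41.2 = 3.81 A

3.81 A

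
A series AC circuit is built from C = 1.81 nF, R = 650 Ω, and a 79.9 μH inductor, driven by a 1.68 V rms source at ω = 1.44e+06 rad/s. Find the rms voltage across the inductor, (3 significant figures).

0.275 V

X_L = ωL = 115 Ω
X_C = 1/(ωC) = 384 Ω
Net reactance X = X_L − X_C = -269 Ω
Z = 650 − j269 Ω
|Z| = √(650² + 269²) = 703 Ω
I = V/|Z| = 2.39 mA
V_L = I·|Z_L| = 0.00239 × 115 = 0.275 V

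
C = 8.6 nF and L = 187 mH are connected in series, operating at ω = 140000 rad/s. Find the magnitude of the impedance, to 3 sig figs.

25300 Ω

X_L = ωL = 26200 Ω
X_C = 1/(ωC) = 831 Ω
Net reactance X = X_L − X_C = 25300 Ω
Z = j25300 Ω
|Z| = √(0² + 25300²) = 25300 Ω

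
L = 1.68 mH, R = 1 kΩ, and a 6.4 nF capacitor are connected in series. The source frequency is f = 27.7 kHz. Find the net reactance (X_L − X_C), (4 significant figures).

ω = 2πf = 174000 rad/s
X_L = ωL = 292.4 Ω
X_C = 1/(ωC) = 897.8 Ω
X = 292.4 − 897.8 = -605.4 Ω

-605.4 Ω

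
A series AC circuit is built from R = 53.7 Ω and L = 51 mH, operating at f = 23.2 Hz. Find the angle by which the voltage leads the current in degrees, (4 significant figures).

7.882°

ω = 2πf = 145.8 rad/s
X_L = ωL = 7.434 Ω
Z = 53.70 + j7.434 Ω
|Z| = √(53.70² + 7.434²) = 54.21 Ω
∠Z = arctan(7.434/53.70) = 7.882°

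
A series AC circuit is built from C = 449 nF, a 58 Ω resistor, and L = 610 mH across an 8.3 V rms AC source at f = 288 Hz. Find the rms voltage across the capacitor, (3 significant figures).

ω = 2πf = 1810 rad/s
X_L = ωL = 1100 Ω
X_C = 1/(ωC) = 1230 Ω
Net reactance X = X_L − X_C = -127 Ω
Z = 58.0 − j127 Ω
|Z| = √(58.0² + 127²) = 140 Ω
I = V/|Z| = 59.5 mA
V_C = I·|Z_C| = 0.0595 × 1230 = 73.2 V

73.2 V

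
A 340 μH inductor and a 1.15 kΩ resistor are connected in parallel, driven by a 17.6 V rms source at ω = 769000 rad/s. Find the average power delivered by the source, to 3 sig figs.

269 mW

X_L = ωL = 261 Ω
Parallel: admittances add. Y = 1/R + 1/(jωL)
Y = (0.000870 − j0.00382) S
|Y| = 0.00392 S → |Z| = 1/|Y| = 255 Ω, ∠Z = −∠Y = 77.2°
I = V/|Z| = 69.0 mA
P = VI cos φ = 17.6 × 0.0690 × cos(77.2°) = 269 mW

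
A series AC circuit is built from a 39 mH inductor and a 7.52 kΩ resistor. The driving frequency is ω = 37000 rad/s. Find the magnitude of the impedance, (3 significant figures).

X_L = ωL = 1440 Ω
Z = 7520 + j1440 Ω
|Z| = √(7520² + 1440²) = 7660 Ω

7660 Ω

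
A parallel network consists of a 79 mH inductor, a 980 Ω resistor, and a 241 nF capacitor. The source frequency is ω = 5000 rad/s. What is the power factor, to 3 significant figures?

X_L = ωL = 395 Ω
X_C = 1/(ωC) = 830 Ω
Parallel: admittances add. Y = 1/R + 1/(jωL) + jωC
Y = (0.00102 − j0.00133) S
|Y| = 0.00167 S → |Z| = 1/|Y| = 597 Ω, ∠Z = −∠Y = 52.4°
cos φ = cos(52.4°) = 0.610

0.610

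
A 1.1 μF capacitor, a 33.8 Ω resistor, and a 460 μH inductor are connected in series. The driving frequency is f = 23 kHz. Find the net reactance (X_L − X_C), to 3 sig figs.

60.2 Ω

ω = 2πf = 144500 rad/s
X_L = ωL = 66.5 Ω
X_C = 1/(ωC) = 6.29 Ω
X = 66.5 − 6.29 = 60.2 Ω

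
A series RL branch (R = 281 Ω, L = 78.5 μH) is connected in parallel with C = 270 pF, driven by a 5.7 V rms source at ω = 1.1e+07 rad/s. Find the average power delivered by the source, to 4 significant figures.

11.07 mW

X_L = ωL = 863.5 Ω
X_C = 1/(ωC) = 336.7 Ω
Branch 1 (R+jX_L): Z₁ = 281.0 + j863.5 Ω, |Z₁| = 908.1 Ω
Branch 2 (−jX_C): Z₂ = −j336.7 Ω
Parallel: Z = Z₁Z₂/(Z₁+Z₂), |Z| = 512.1 Ω, ∠Z = -79.95°
I = V/|Z| = 11.13 mA
P = VI cos φ = 5.7 × 0.01113 × cos(-79.95°) = 11.07 mW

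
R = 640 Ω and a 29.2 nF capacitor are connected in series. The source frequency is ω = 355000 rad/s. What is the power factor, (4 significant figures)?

X_C = 1/(ωC) = 96.47 Ω
Z = 640.0 − j96.47 Ω
|Z| = √(640.0² + 96.47²) = 647.2 Ω
∠Z = arctan(-96.47/640.0) = -8.572°
cos φ = cos(-8.572°) = 0.9888

0.9888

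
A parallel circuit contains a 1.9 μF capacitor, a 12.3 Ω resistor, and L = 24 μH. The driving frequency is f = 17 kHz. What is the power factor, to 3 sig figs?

0.398

ω = 2πf = 106800 rad/s
X_L = ωL = 2.56 Ω
X_C = 1/(ωC) = 4.93 Ω
Parallel: admittances add. Y = 1/R + 1/(jωL) + jωC
Y = (0.0813 − j0.187) S
|Y| = 0.204 S → |Z| = 1/|Y| = 4.90 Ω, ∠Z = −∠Y = 66.5°
cos φ = cos(66.5°) = 0.398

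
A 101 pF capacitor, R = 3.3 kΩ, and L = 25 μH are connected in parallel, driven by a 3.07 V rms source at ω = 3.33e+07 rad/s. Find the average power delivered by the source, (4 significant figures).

X_L = ωL = 832.5 Ω
X_C = 1/(ωC) = 297.3 Ω
Parallel: admittances add. Y = 1/R + 1/(jωL) + jωC
Y = (0.0003030 + j0.002162) S
|Y| = 0.002183 S → |Z| = 1/|Y| = 458.0 Ω, ∠Z = −∠Y = -82.02°
I = V/|Z| = 6.703 mA
P = VI cos φ = 3.07 × 0.006703 × cos(-82.02°) = 2.856 mW

2.856 mW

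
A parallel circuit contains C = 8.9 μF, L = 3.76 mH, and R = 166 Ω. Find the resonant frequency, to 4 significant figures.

870.0 Hz

ω₀ = 1/√(LC) = 1/√(0.00376 × 8.9e-06) = 5467 rad/s
f₀ = ω₀/(2π) = 870.0 Hz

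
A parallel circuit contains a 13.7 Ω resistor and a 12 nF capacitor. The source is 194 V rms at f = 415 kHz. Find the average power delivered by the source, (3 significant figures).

2.75 kW

ω = 2πf = 2.608e+06 rad/s
X_C = 1/(ωC) = 32.0 Ω
Parallel: admittances add. Y = 1/R + jωC
Y = (0.0730 + j0.0313) S
|Y| = 0.0794 S → |Z| = 1/|Y| = 12.6 Ω, ∠Z = −∠Y = -23.2°
I = V/|Z| = 15.4 A
P = VI cos φ = 194 × 15.4 × cos(-23.2°) = 2.75 kW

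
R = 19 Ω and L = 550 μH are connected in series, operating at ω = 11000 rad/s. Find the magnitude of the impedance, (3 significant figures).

X_L = ωL = 6.05 Ω
Z = 19.0 + j6.05 Ω
|Z| = √(19.0² + 6.05²) = 19.9 Ω

19.9 Ω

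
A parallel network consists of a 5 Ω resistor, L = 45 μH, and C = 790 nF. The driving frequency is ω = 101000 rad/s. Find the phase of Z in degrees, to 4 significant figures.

X_L = ωL = 4.545 Ω
X_C = 1/(ωC) = 12.53 Ω
Parallel: admittances add. Y = 1/R + 1/(jωL) + jωC
Y = (0.2000 − j0.1402) S
|Y| = 0.2443 S → |Z| = 1/|Y| = 4.094 Ω, ∠Z = −∠Y = 35.04°

35.04°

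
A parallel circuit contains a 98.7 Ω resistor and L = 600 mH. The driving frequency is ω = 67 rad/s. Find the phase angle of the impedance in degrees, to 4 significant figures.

X_L = ωL = 40.20 Ω
Parallel: admittances add. Y = 1/R + 1/(jωL)
Y = (0.01013 − j0.02488) S
|Y| = 0.02686 S → |Z| = 1/|Y| = 37.23 Ω, ∠Z = −∠Y = 67.84°

67.84°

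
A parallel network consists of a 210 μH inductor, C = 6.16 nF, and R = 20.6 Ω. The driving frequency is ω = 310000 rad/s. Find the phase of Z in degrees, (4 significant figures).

15.49°

X_L = ωL = 65.10 Ω
X_C = 1/(ωC) = 523.7 Ω
Parallel: admittances add. Y = 1/R + 1/(jωL) + jωC
Y = (0.04854 − j0.01345) S
|Y| = 0.05037 S → |Z| = 1/|Y| = 19.85 Ω, ∠Z = −∠Y = 15.49°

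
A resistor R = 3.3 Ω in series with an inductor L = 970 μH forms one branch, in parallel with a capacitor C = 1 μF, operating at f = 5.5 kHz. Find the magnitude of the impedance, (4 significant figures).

ω = 2πf = 34560 rad/s
X_L = ωL = 33.52 Ω
X_C = 1/(ωC) = 28.94 Ω
Branch 1 (R+jX_L): Z₁ = 3.300 + j33.52 Ω, |Z₁| = 33.68 Ω
Branch 2 (−jX_C): Z₂ = −j28.94 Ω
Parallel: Z = Z₁Z₂/(Z₁+Z₂), |Z| = 172.6 Ω, ∠Z = -59.87°

172.6 Ω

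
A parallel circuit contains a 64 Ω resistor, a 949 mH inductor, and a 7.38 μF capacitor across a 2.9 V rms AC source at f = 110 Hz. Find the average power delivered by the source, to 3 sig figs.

131 mW

ω = 2πf = 691.2 rad/s
X_L = ωL = 656 Ω
X_C = 1/(ωC) = 196 Ω
Parallel: admittances add. Y = 1/R + 1/(jωL) + jωC
Y = (0.0156 + j0.00358) S
|Y| = 0.0160 S → |Z| = 1/|Y| = 62.4 Ω, ∠Z = −∠Y = -12.9°
I = V/|Z| = 46.5 mA
P = VI cos φ = 2.9 × 0.0465 × cos(-12.9°) = 131 mW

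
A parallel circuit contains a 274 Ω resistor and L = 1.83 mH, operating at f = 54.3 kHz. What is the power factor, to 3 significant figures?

0.916

ω = 2πf = 341200 rad/s
X_L = ωL = 624 Ω
Parallel: admittances add. Y = 1/R + 1/(jωL)
Y = (0.00365 − j0.00160) S
|Y| = 0.00399 S → |Z| = 1/|Y| = 251 Ω, ∠Z = −∠Y = 23.7°
cos φ = cos(23.7°) = 0.916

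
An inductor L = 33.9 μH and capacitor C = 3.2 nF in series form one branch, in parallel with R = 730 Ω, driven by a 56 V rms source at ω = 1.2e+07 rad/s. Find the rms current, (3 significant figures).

X_L = ωL = 407 Ω
X_C = 1/(ωC) = 26.0 Ω
Branch 1: Z₁ = R = 730 Ω
Branch 2 (series LC): Z₂ = j(X_L − X_C) = j381 Ω
Parallel: Z = Z₁Z₂/(Z₁+Z₂), |Z| = 338 Ω, ∠Z = 62.5°
I = V/|Z| = 56/338 = 166 mA

166 mA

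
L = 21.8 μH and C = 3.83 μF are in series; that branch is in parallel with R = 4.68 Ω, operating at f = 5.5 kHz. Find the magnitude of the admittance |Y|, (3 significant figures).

259 mS

ω = 2πf = 34560 rad/s
X_L = ωL = 0.753 Ω
X_C = 1/(ωC) = 7.56 Ω
Branch 1: Z₁ = R = 4.68 Ω
Branch 2 (series LC): Z₂ = j(X_L − X_C) = −j6.80 Ω
Parallel: Z = Z₁Z₂/(Z₁+Z₂), |Z| = 3.86 Ω, ∠Z = -34.5°
|Y| = 1/|Z| = 259 mS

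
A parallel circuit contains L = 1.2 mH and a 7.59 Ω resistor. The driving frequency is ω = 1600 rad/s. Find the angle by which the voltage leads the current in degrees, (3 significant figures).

75.8°

X_L = ωL = 1.92 Ω
Parallel: admittances add. Y = 1/R + 1/(jωL)
Y = (0.132 − j0.521) S
|Y| = 0.537 S → |Z| = 1/|Y| = 1.86 Ω, ∠Z = −∠Y = 75.8°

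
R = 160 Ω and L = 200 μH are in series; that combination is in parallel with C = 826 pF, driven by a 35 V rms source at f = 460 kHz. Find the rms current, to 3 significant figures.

ω = 2πf = 2.89e+06 rad/s
X_L = ωL = 578 Ω
X_C = 1/(ωC) = 419 Ω
Branch 1 (R+jX_L): Z₁ = 160 + j578 Ω, |Z₁| = 600 Ω
Branch 2 (−jX_C): Z₂ = −j419 Ω
Parallel: Z = Z₁Z₂/(Z₁+Z₂), |Z| = 1110 Ω, ∠Z = -60.3°
I = V/|Z| = 35/1110 = 31.4 mA

31.4 mA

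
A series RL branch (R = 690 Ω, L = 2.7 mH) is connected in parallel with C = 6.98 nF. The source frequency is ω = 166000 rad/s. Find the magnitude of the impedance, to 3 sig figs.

882 Ω

X_L = ωL = 448 Ω
X_C = 1/(ωC) = 863 Ω
Branch 1 (R+jX_L): Z₁ = 690 + j448 Ω, |Z₁| = 823 Ω
Branch 2 (−jX_C): Z₂ = −j863 Ω
Parallel: Z = Z₁Z₂/(Z₁+Z₂), |Z| = 882 Ω, ∠Z = -26.0°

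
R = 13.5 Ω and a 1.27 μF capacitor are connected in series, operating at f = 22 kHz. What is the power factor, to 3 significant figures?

0.921

ω = 2πf = 138200 rad/s
X_C = 1/(ωC) = 5.70 Ω
Z = 13.5 − j5.70 Ω
|Z| = √(13.5² + 5.70²) = 14.7 Ω
∠Z = arctan(-5.70/13.5) = -22.9°
cos φ = cos(-22.9°) = 0.921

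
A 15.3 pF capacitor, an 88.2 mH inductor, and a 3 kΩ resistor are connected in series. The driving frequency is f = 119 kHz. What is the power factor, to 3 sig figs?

0.138

ω = 2πf = 747700 rad/s
X_L = ωL = 65900 Ω
X_C = 1/(ωC) = 87400 Ω
Net reactance X = X_L − X_C = -21500 Ω
Z = 3000 − j21500 Ω
|Z| = √(3000² + 21500²) = 21700 Ω
∠Z = arctan(-21500/3000) = -82.0°
cos φ = cos(-82.0°) = 0.138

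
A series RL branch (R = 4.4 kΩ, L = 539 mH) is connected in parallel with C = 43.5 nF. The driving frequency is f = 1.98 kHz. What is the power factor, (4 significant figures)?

0.1547

ω = 2πf = 12440 rad/s
X_L = ωL = 6706 Ω
X_C = 1/(ωC) = 1848 Ω
Branch 1 (R+jX_L): Z₁ = 4400 + j6706 Ω, |Z₁| = 8020 Ω
Branch 2 (−jX_C): Z₂ = −j1848 Ω
Parallel: Z = Z₁Z₂/(Z₁+Z₂), |Z| = 2261 Ω, ∠Z = -81.10°
cos φ = cos(-81.10°) = 0.1547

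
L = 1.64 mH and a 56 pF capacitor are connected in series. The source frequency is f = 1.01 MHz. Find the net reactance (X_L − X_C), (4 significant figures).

ω = 2πf = 6.346e+06 rad/s
X_L = ωL = 10410 Ω
X_C = 1/(ωC) = 2814 Ω
X = 10410 − 2814 = 7594 Ω

7594 Ω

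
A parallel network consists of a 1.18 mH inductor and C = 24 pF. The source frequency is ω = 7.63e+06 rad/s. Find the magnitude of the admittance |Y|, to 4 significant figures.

X_L = ωL = 9003 Ω
X_C = 1/(ωC) = 5461 Ω
Parallel: admittances add. Y = 1/(jωL) + jωC
Y = (0 + j7.205e-05) S
|Y| = 7.205e-05 S → |Z| = 1/|Y| = 13880 Ω, ∠Z = −∠Y = -90.00°

72.05 μS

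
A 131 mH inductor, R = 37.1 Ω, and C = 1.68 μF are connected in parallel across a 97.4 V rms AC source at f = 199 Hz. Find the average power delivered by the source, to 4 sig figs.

ω = 2πf = 1250 rad/s
X_L = ωL = 163.8 Ω
X_C = 1/(ωC) = 476.1 Ω
Parallel: admittances add. Y = 1/R + 1/(jωL) + jωC
Y = (0.02695 − j0.004005) S
|Y| = 0.02725 S → |Z| = 1/|Y| = 36.70 Ω, ∠Z = −∠Y = 8.451°
I = V/|Z| = 2.654 A
P = VI cos φ = 97.4 × 2.654 × cos(8.451°) = 255.7 W

255.7 W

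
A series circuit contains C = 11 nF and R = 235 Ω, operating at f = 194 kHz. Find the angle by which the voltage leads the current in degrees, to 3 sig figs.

ω = 2πf = 1.219e+06 rad/s
X_C = 1/(ωC) = 74.6 Ω
Z = 235 − j74.6 Ω
|Z| = √(235² + 74.6²) = 247 Ω
∠Z = arctan(-74.6/235) = -17.6°

-17.6°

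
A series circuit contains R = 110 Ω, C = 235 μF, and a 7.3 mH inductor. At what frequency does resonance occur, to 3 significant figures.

122 Hz

ω₀ = 1/√(LC) = 1/√(0.0073 × 0.000235) = 763.5 rad/s
f₀ = ω₀/(2π) = 122 Hz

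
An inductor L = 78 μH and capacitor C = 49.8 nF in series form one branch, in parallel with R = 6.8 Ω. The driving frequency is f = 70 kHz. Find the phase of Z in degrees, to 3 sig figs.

ω = 2πf = 439800 rad/s
X_L = ωL = 34.3 Ω
X_C = 1/(ωC) = 45.7 Ω
Branch 1: Z₁ = R = 6.80 Ω
Branch 2 (series LC): Z₂ = j(X_L − X_C) = −j11.3 Ω
Parallel: Z = Z₁Z₂/(Z₁+Z₂), |Z| = 5.83 Ω, ∠Z = -30.9°

-30.9°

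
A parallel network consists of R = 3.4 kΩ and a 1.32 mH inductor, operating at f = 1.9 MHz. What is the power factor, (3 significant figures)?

0.978

ω = 2πf = 1.194e+07 rad/s
X_L = ωL = 15800 Ω
Parallel: admittances add. Y = 1/R + 1/(jωL)
Y = (0.000294 − j6.35e-05) S
|Y| = 0.000301 S → |Z| = 1/|Y| = 3320 Ω, ∠Z = −∠Y = 12.2°
cos φ = cos(12.2°) = 0.978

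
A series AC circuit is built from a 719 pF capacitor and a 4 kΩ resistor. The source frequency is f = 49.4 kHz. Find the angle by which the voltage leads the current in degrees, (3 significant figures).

ω = 2πf = 310400 rad/s
X_C = 1/(ωC) = 4480 Ω
Z = 4000 − j4480 Ω
|Z| = √(4000² + 4480²) = 6010 Ω
∠Z = arctan(-4480/4000) = -48.2°

-48.2°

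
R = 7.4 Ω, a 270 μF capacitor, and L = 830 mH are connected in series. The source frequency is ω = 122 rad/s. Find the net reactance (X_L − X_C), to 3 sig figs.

X_L = ωL = 101 Ω
X_C = 1/(ωC) = 30.4 Ω
X = 101 − 30.4 = 70.9 Ω

70.9 Ω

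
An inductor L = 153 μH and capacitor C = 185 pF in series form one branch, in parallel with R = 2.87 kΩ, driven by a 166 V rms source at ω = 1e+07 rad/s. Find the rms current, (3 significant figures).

177 mA

X_L = ωL = 1530 Ω
X_C = 1/(ωC) = 541 Ω
Branch 1: Z₁ = R = 2870 Ω
Branch 2 (series LC): Z₂ = j(X_L − X_C) = j989 Ω
Parallel: Z = Z₁Z₂/(Z₁+Z₂), |Z| = 935 Ω, ∠Z = 71.0°
I = V/|Z| = 166/935 = 177 mA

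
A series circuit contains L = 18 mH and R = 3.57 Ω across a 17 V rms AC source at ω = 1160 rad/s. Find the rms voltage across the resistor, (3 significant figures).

X_L = ωL = 20.9 Ω
Z = 3.57 + j20.9 Ω
|Z| = √(3.57² + 20.9²) = 21.2 Ω
I = V/|Z| = 803 mA
V_R = I·|Z_R| = 0.803 × 3.57 = 2.87 V

2.87 V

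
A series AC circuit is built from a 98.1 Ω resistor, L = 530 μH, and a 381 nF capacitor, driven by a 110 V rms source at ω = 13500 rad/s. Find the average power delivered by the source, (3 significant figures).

26.6 W

X_L = ωL = 7.15 Ω
X_C = 1/(ωC) = 194 Ω
Net reactance X = X_L − X_C = -187 Ω
Z = 98.1 − j187 Ω
|Z| = √(98.1² + 187²) = 211 Ω
∠Z = arctan(-187/98.1) = -62.4°
I = V/|Z| = 520 mA
P = VI cos φ = 110 × 0.520 × cos(-62.4°) = 26.6 W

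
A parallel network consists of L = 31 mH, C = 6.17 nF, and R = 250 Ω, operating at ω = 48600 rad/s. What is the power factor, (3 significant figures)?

X_L = ωL = 1510 Ω
X_C = 1/(ωC) = 3330 Ω
Parallel: admittances add. Y = 1/R + 1/(jωL) + jωC
Y = (0.00400 − j0.000364) S
|Y| = 0.00402 S → |Z| = 1/|Y| = 249 Ω, ∠Z = −∠Y = 5.20°
cos φ = cos(5.20°) = 0.996

0.996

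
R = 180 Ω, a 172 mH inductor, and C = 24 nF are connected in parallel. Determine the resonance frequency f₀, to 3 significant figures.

2.48 kHz

ω₀ = 1/√(LC) = 1/√(0.172 × 2.4e-08) = 15560 rad/s
f₀ = ω₀/(2π) = 2.48 kHz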